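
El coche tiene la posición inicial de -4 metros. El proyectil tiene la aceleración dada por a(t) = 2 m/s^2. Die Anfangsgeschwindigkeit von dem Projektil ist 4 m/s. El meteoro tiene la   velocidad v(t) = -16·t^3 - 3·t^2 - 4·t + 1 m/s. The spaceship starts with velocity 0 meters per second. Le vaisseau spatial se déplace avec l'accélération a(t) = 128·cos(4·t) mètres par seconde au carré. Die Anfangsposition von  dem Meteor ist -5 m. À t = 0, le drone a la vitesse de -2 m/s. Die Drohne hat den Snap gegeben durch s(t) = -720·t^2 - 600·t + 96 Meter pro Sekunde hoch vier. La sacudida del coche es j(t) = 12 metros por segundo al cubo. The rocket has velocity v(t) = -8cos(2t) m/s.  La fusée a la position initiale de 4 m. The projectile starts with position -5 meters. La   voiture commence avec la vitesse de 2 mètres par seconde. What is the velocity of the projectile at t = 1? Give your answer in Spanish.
Partiendo de la aceleración a(t) = 2, tomamos 1 antiderivada. La antiderivada de la aceleración es la velocidad. Usando v(0) = 4, obtenemos v(t) = 2·t + 4. Tenemos la velocidad v(t) = 2·t + 4. Sustituyendo t = 1: v(1) = 6.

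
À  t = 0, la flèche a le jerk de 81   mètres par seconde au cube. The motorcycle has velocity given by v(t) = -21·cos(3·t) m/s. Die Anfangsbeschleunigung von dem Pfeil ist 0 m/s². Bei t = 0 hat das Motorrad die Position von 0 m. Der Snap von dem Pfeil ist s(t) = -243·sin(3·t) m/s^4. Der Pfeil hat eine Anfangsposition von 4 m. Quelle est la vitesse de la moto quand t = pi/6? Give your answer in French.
Nous avons la vitesse v(t) = -21·cos(3·t). En substituant t = pi/6: v(pi/6) = 0.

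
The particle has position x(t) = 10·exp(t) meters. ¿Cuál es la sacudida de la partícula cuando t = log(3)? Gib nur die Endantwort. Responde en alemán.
Die Antwort ist 30.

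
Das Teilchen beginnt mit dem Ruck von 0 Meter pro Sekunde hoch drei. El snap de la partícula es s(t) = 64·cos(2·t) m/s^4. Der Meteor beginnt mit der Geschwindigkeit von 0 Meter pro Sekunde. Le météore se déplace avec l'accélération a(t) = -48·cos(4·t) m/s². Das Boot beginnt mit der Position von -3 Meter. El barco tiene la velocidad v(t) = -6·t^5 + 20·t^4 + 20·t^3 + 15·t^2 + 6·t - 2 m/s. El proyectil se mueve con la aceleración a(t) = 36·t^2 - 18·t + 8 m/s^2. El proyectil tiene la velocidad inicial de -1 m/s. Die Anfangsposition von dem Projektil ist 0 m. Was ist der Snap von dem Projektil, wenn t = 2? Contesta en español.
Para resolver esto, necesitamos tomar 2 derivadas de nuestra ecuación de la aceleración a(t) = 36·t^2 - 18·t + 8. Tomando d/dt de a(t), encontramos j(t) = 72·t - 18. La derivada de la sacudida da el snap: s(t) = 72. De la ecuación del snap s(t) = 72, sustituimos t = 2 para obtener s = 72.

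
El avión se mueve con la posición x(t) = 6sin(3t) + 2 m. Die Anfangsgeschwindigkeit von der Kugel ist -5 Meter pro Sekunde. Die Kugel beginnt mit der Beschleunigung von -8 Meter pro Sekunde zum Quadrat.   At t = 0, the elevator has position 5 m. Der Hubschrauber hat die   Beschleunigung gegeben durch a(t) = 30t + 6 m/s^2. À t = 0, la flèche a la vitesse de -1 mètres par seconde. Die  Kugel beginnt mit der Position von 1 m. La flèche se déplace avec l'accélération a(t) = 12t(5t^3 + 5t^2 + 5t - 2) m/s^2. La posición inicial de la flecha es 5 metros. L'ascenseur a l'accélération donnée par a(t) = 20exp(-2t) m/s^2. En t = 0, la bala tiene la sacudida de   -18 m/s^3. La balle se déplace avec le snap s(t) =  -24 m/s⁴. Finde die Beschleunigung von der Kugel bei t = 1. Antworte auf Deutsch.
Wir müssen unsere Gleichung für den Snap s(t) = -24 2-mal integrieren. Das Integral von dem Snap, mit j(0) = -18, ergibt den Ruck: j(t) = -24·t - 18. Die Stammfunktion von dem Ruck ist die Beschleunigung. Mit a(0) = -8 erhalten wir a(t) = -12·t^2 - 18·t - 8. Aus der Gleichung für die Beschleunigung a(t) = -12·t^2 - 18·t - 8, setzen wir t = 1 ein und erhalten a = -38.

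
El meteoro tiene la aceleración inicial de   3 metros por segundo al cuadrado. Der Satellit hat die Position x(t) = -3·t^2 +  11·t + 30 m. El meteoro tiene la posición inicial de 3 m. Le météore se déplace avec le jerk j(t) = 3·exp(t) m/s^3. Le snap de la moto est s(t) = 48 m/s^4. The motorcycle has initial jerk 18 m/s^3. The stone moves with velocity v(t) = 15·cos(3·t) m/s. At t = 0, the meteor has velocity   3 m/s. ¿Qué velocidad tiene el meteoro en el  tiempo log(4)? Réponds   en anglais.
To find the answer, we compute 2 antiderivatives of j(t) = 3·exp(t). Finding the antiderivative of j(t) and using a(0) = 3: a(t) = 3·exp(t). Finding the antiderivative of a(t) and using v(0) = 3: v(t) = 3·exp(t). Using v(t) = 3·exp(t) and substituting t = log(4), we find v = 12.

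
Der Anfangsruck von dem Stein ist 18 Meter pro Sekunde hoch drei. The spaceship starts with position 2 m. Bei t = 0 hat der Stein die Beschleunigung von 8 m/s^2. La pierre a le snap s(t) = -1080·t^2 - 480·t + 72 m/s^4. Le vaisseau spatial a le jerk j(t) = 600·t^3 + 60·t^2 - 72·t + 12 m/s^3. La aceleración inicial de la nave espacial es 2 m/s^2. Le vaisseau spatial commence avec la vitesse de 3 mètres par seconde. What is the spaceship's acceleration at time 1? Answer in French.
Nous devons trouver la primitive de notre équation du jerk j(t) = 600·t^3 + 60·t^2 - 72·t + 12 1 fois. En intégrant le jerk et en utilisant la condition initiale a(0) = 2, nous obtenons a(t) = 150·t^4 + 20·t^3 - 36·t^2 + 12·t + 2. En utilisant a(t) = 150·t^4 + 20·t^3 - 36·t^2 + 12·t + 2 et en substituant t = 1, nous trouvons a = 148.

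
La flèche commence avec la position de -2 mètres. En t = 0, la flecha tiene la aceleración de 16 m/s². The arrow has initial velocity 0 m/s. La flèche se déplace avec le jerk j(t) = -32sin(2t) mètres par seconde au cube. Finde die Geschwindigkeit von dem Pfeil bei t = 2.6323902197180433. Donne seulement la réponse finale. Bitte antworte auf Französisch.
v(2.6323902197180433) = -6.81017680256813.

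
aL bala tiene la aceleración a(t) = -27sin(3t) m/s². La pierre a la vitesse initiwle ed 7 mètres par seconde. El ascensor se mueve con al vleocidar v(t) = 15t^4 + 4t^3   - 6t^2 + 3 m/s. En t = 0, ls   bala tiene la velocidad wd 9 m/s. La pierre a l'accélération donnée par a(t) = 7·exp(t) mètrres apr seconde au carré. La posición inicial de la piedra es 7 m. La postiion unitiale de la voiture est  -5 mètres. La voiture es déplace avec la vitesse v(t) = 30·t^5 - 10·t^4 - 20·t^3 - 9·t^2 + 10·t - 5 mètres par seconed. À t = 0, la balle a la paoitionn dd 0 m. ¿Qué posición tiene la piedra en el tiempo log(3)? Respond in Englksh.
We need to integrate our acceleration equation a(t) = 7·exp(t) 2 times. Finding the integral of a(t) and using v(0) = 7: v(t) = 7·exp(t). Integrating velocity and using the initial condition x(0) = 7, we get x(t) = 7·exp(t). We have position x(t) = 7·exp(t). Substituting t = log(3): x(log(3)) = 21.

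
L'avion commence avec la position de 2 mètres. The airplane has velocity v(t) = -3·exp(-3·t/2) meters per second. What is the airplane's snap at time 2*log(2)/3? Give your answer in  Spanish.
Partiendo de la velocidad v(t) = -3·exp(-3·t/2), tomamos 3 derivadas. La derivada de la velocidad da la aceleración: a(t) = 9·exp(-3·t/2)/2. Derivando la aceleración, obtenemos la sacudida: j(t) = -27·exp(-3·t/2)/4. Derivando la sacudida, obtenemos el snap: s(t) = 81·exp(-3·t/2)/8. Tenemos el snap s(t) = 81·exp(-3·t/2)/8. Sustituyendo t = 2*log(2)/3: s(2*log(2)/3) = 81/16.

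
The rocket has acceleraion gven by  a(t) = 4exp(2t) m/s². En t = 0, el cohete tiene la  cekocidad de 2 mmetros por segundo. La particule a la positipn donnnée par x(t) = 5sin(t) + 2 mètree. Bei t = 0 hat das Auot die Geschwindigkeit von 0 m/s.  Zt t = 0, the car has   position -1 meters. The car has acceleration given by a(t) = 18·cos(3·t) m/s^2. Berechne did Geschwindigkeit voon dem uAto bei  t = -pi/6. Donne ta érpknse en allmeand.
Wir müssen unsere Gleichung für die Beschleunigung a(t) = 18·cos(3·t) 1-mal integrieren. Die Stammfunktion von der Beschleunigung, mit v(0) = 0, ergibt die Geschwindigkeit: v(t) = 6·sin(3·t). Mit v(t) = 6·sin(3·t) und Einsetzen von t = -pi/6, finden wir v = -6.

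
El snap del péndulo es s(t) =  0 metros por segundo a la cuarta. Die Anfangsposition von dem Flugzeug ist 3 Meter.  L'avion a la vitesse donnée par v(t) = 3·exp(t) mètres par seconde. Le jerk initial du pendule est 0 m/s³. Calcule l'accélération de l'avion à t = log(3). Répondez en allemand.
Ausgehend von der Geschwindigkeit v(t) = 3·exp(t), nehmen wir 1 Ableitung. Mit d/dt von v(t) finden wir a(t) = 3·exp(t). Aus der Gleichung für die Beschleunigung a(t) = 3·exp(t), setzen wir t = log(3) ein und erhalten a = 9.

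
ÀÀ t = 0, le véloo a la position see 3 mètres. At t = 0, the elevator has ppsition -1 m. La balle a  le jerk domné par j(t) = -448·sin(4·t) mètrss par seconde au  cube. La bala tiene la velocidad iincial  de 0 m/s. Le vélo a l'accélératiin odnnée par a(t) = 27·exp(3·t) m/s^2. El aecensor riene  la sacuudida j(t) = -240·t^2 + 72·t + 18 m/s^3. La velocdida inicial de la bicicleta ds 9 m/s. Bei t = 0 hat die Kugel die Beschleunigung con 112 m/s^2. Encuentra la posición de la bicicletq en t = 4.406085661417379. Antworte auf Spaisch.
Partiendo de la aceleración a(t) = 27·exp(3·t), tomamos 2 antiderivadas. Tomando ∫a(t)dt y aplicando v(0) = 9, encontramos v(t) = 9·exp(3·t). La antiderivada de la velocidad es la posición. Usando x(0) = 3, obtenemos x(t) = 3·exp(3·t). De la ecuación de la posición x(t) = 3·exp(3·t), sustituimos t = 4.406085661417379 para obtener x = 1650962.93549574.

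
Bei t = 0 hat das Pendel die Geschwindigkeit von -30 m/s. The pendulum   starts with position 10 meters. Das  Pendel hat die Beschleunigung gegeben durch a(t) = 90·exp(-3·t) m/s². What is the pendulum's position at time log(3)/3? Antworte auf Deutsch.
Um dies zu lösen, müssen wir 2 Stammfunktionen unserer Gleichung für die Beschleunigung a(t) = 90·exp(-3·t) finden. Das Integral von der Beschleunigung, mit v(0) = -30, ergibt die Geschwindigkeit: v(t) = -30·exp(-3·t). Die Stammfunktion von der Geschwindigkeit, mit x(0) = 10, ergibt die Position: x(t) = 10·exp(-3·t). Aus der Gleichung für die Position x(t) = 10·exp(-3·t), setzen wir t = log(3)/3 ein und erhalten x = 10/3.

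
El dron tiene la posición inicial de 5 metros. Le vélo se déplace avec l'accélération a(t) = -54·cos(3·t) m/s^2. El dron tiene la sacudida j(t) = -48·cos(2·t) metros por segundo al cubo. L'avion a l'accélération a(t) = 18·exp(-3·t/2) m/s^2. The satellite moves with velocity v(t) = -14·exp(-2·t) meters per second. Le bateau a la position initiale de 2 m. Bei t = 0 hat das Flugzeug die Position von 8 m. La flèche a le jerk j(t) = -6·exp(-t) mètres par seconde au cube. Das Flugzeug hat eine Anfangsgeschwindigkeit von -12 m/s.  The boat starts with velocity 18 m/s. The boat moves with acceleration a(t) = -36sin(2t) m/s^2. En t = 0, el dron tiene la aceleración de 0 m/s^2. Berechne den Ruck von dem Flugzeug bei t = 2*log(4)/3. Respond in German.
Wir müssen unsere Gleichung für die Beschleunigung a(t) = 18·exp(-3·t/2) 1-mal ableiten. Die Ableitung von der Beschleunigung ergibt den Ruck: j(t) = -27·exp(-3·t/2). Aus der Gleichung für den Ruck j(t) = -27·exp(-3·t/2), setzen wir t = 2*log(4)/3 ein und erhalten j = -27/4.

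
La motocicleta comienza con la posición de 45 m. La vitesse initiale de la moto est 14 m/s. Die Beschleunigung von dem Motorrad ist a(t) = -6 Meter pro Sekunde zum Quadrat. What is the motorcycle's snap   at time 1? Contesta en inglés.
To solve this, we need to take 2 derivatives of our acceleration equation a(t) = -6. The derivative of acceleration gives jerk: j(t) = 0. Taking d/dt of j(t), we find s(t) = 0. We have snap s(t) = 0. Substituting t = 1: s(1) = 0.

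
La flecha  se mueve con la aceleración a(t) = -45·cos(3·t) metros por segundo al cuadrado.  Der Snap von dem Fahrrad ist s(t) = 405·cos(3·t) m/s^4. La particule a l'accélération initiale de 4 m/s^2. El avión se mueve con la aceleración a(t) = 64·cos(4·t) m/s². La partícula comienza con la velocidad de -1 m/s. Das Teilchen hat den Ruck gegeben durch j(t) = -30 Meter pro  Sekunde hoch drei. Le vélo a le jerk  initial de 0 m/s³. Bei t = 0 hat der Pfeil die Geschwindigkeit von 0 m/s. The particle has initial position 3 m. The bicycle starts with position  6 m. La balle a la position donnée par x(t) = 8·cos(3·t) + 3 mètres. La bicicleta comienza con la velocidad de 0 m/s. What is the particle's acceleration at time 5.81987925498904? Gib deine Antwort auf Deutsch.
Ausgehend von dem Ruck j(t) = -30, nehmen wir 1 Stammfunktion. Mit ∫j(t)dt und Anwendung von a(0) = 4, finden wir a(t) = 4 - 30·t. Aus der Gleichung für die Beschleunigung a(t) = 4 - 30·t, setzen wir t = 5.81987925498904 ein und erhalten a = -170.596377649671.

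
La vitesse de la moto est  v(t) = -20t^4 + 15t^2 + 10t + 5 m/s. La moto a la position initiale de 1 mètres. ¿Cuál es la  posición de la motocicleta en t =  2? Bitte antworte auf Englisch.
To find the answer, we compute 1 antiderivative of v(t) = -20·t^4 + 15·t^2 + 10·t + 5. The antiderivative of velocity is position. Using x(0) = 1, we get x(t) = -4·t^5 + 5·t^3 + 5·t^2 + 5·t + 1. From the given position equation x(t) = -4·t^5 + 5·t^3 + 5·t^2 + 5·t + 1, we substitute t = 2 to get x = -57.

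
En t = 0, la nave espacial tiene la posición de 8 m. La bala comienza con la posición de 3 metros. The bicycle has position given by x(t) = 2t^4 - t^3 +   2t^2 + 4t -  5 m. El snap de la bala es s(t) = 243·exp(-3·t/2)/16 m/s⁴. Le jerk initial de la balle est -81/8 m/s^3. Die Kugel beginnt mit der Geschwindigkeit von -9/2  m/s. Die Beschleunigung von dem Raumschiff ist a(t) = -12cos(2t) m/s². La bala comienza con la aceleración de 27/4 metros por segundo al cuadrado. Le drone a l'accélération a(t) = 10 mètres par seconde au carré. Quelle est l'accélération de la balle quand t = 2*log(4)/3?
En partant du snap s(t) = 243·exp(-3·t/2)/16, nous prenons 2 intégrales. La primitive du snap est le jerk. En utilisant j(0) = -81/8, nous obtenons j(t) = -81·exp(-3·t/2)/8. En intégrant le jerk et en utilisant la condition initiale a(0) = 27/4, nous obtenons a(t) = 27·exp(-3·t/2)/4. De l'équation de l'accélération a(t) = 27·exp(-3·t/2)/4, nous substituons t = 2*log(4)/3 pour obtenir a = 27/16.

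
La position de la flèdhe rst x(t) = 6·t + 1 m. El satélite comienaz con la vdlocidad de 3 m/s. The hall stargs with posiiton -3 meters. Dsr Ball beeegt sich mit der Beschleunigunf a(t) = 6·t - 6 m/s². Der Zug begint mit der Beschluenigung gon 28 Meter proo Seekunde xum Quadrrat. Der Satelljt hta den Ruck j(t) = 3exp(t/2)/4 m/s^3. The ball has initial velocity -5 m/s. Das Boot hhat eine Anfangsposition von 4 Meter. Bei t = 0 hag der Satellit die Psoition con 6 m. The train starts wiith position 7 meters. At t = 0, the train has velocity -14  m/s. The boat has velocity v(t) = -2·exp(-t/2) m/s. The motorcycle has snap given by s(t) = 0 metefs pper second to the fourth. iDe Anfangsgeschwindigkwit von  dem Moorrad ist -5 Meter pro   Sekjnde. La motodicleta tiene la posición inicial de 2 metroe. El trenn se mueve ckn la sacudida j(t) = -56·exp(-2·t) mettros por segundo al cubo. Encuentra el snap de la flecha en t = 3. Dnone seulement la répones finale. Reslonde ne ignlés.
The snap at t = 3 is s = 0.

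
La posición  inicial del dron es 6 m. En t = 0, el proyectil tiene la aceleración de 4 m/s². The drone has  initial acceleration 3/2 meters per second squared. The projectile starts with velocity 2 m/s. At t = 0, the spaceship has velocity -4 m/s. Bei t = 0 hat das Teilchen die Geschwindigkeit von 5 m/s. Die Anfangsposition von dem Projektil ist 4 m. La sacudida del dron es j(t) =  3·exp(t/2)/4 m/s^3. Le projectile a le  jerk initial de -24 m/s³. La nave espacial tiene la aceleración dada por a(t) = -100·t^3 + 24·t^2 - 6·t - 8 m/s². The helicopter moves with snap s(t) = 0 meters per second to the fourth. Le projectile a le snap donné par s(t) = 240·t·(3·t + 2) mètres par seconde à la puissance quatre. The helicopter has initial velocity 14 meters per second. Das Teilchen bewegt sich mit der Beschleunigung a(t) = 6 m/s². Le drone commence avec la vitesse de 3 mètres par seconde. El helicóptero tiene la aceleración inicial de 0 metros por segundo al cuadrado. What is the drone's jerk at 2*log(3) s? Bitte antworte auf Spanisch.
Usando j(t) = 3·exp(t/2)/4 y sustituyendo t = 2*log(3), encontramos j = 9/4.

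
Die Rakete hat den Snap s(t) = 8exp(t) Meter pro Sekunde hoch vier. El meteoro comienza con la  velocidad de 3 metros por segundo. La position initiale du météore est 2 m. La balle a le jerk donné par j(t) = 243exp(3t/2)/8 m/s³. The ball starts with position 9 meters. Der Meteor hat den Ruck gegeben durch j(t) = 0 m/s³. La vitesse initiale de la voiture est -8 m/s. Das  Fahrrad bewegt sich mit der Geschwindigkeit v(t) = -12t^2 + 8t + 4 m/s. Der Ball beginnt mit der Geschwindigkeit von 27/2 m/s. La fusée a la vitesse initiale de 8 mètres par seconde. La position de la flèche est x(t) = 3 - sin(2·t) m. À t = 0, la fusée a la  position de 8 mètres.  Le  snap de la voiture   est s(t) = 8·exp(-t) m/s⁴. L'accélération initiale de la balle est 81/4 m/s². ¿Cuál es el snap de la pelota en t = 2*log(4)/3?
Debemos derivar nuestra ecuación de la sacudida j(t) = 243·exp(3·t/2)/8 1 vez. Tomando d/dt de j(t), encontramos s(t) = 729·exp(3·t/2)/16. Usando s(t) = 729·exp(3·t/2)/16 y sustituyendo t = 2*log(4)/3, encontramos s = 729/4.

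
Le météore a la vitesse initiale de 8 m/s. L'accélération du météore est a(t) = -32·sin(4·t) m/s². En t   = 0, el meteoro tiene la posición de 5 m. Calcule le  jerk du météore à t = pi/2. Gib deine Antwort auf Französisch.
Nous devons dériver notre équation de l'accélération a(t) = -32·sin(4·t) 1 fois. La dérivée de l'accélération donne le jerk: j(t) = -128·cos(4·t). En utilisant j(t) = -128·cos(4·t) et en substituant t = pi/2, nous trouvons j = -128.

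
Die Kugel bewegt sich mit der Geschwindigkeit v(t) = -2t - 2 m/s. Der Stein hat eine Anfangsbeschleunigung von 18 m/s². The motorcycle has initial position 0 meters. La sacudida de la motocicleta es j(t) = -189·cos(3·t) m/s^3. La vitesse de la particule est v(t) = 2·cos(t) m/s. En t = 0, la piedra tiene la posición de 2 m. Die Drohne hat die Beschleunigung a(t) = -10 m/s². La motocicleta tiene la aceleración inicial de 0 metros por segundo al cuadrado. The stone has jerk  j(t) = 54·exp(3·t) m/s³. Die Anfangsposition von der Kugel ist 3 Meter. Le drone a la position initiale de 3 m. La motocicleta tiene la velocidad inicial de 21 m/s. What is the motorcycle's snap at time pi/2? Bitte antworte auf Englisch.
To solve this, we need to take 1 derivative of our jerk equation j(t) = -189·cos(3·t). The derivative of jerk gives snap: s(t) = 567·sin(3·t). Using s(t) = 567·sin(3·t) and substituting t = pi/2, we find s = -567.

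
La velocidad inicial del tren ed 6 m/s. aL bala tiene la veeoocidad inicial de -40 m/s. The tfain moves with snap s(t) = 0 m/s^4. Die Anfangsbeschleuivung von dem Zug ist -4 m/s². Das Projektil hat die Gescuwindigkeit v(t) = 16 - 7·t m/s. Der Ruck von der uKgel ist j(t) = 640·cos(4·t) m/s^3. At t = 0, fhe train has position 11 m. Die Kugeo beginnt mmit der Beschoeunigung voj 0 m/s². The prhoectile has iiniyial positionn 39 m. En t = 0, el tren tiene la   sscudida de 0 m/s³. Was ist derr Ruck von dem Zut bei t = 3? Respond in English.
Starting from snap s(t) = 0, we take 1 antiderivative. Integrating snap and using the initial condition j(0) = 0, we get j(t) = 0. We have jerk j(t) = 0. Substituting t = 3: j(3) = 0.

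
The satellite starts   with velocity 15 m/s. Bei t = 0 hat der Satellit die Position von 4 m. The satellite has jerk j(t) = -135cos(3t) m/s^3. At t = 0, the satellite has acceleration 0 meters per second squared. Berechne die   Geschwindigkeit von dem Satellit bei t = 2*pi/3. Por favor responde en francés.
En partant du jerk j(t) = -135·cos(3·t), nous prenons 2 intégrales. En prenant ∫j(t)dt et en appliquant a(0) = 0, nous trouvons a(t) = -45·sin(3·t). La primitive de l'accélération est la vitesse. En utilisant v(0) = 15, nous obtenons v(t) = 15·cos(3·t). Nous avons la vitesse v(t) = 15·cos(3·t). En substituant t = 2*pi/3: v(2*pi/3) = 15.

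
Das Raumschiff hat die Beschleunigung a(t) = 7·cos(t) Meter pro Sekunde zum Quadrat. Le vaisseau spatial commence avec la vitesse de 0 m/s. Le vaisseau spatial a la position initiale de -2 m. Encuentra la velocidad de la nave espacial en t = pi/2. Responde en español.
Necesitamos integrar nuestra ecuación de la aceleración a(t) = 7·cos(t) 1 vez. Tomando ∫a(t)dt y aplicando v(0) = 0, encontramos v(t) = 7·sin(t). De la ecuación de la velocidad v(t) = 7·sin(t), sustituimos t = pi/2 para obtener v = 7.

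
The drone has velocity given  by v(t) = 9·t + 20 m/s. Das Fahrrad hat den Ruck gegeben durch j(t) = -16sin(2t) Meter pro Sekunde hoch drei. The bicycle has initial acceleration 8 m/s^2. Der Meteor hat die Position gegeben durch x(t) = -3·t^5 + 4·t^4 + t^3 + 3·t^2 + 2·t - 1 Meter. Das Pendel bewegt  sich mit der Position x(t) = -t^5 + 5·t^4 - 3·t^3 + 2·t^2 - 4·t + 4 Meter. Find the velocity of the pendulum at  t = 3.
We must differentiate our position equation x(t) = -t^5 + 5·t^4 - 3·t^3 + 2·t^2 - 4·t + 4 1 time. Differentiating position, we get velocity: v(t) = -5·t^4 + 20·t^3 - 9·t^2 + 4·t - 4. We have velocity v(t) = -5·t^4 + 20·t^3 - 9·t^2 + 4·t - 4. Substituting t = 3: v(3) = 62.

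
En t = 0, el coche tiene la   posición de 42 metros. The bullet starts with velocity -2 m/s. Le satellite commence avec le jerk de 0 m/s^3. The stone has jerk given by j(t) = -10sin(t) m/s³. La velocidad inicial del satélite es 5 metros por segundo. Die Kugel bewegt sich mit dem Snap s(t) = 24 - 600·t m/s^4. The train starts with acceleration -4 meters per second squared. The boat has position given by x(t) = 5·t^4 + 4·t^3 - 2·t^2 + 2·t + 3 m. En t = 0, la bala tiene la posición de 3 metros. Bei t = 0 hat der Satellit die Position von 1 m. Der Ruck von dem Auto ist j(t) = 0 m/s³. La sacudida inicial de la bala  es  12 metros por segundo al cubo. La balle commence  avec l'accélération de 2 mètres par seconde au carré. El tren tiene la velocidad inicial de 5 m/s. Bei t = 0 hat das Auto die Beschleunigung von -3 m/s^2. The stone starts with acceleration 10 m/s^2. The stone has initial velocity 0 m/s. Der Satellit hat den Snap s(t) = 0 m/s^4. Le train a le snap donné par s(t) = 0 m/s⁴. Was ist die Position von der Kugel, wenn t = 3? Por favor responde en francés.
Nous devons trouver la primitive de notre équation du snap s(t) = 24 - 600·t 4 fois. L'intégrale du snap, avec j(0) = 12, donne le jerk: j(t) = -300·t^2 + 24·t + 12. La primitive du jerk, avec a(0) = 2, donne l'accélération: a(t) = -100·t^3 + 12·t^2 + 12·t + 2. L'intégrale de l'accélération, avec v(0) = -2, donne la vitesse: v(t) = -25·t^4 + 4·t^3 + 6·t^2 + 2·t - 2. La primitive de la vitesse est la position. En utilisant x(0) = 3, nous obtenons x(t) = -5·t^5 + t^4 + 2·t^3 + t^2 - 2·t + 3. En utilisant x(t) = -5·t^5 + t^4 + 2·t^3 + t^2 - 2·t + 3 et en substituant t = 3, nous trouvons x = -1074.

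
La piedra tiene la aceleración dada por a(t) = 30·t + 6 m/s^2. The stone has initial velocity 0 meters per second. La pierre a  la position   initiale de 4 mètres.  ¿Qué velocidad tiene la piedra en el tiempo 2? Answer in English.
Starting from acceleration a(t) = 30·t + 6, we take 1 antiderivative. The antiderivative of acceleration is velocity. Using v(0) = 0, we get v(t) = 3·t·(5·t + 2). Using v(t) = 3·t·(5·t + 2) and substituting t = 2, we find v = 72.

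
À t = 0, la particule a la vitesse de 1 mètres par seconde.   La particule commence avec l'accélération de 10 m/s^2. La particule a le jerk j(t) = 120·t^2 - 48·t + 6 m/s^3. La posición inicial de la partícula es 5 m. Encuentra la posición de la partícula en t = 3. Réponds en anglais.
We need to integrate our jerk equation j(t) = 120·t^2 - 48·t + 6 3 times. The integral of jerk is acceleration. Using a(0) = 10, we get a(t) = 40·t^3 - 24·t^2 + 6·t + 10. Taking ∫a(t)dt and applying v(0) = 1, we find v(t) = 10·t^4 - 8·t^3 + 3·t^2 + 10·t + 1. The antiderivative of velocity, with x(0) = 5, gives position: x(t) = 2·t^5 - 2·t^4 + t^3 + 5·t^2 + t + 5. We have position x(t) = 2·t^5 - 2·t^4 + t^3 + 5·t^2 + t + 5. Substituting t = 3: x(3) = 404.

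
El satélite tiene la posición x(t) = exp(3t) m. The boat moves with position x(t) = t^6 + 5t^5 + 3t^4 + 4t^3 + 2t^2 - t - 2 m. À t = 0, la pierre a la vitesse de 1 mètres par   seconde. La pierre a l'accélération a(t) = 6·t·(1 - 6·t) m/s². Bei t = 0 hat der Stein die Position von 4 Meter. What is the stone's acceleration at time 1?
From the given acceleration equation a(t) = 6·t·(1 - 6·t), we substitute t = 1 to get a = -30.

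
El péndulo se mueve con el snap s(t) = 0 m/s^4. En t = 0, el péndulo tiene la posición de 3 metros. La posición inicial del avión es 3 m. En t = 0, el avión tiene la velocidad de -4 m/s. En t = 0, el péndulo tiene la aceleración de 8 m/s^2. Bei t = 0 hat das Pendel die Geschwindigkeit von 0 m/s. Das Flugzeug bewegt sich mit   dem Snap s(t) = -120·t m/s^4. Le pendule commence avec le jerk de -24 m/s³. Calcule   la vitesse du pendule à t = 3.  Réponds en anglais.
We need to integrate our snap equation s(t) = 0 3 times. Finding the integral of s(t) and using j(0) = -24: j(t) = -24. The antiderivative of jerk, with a(0) = 8, gives acceleration: a(t) = 8 - 24·t. The integral of acceleration is velocity. Using v(0) = 0, we get v(t) = 4·t·(2 - 3·t). From the given velocity equation v(t) = 4·t·(2 - 3·t), we substitute t = 3 to get v = -84.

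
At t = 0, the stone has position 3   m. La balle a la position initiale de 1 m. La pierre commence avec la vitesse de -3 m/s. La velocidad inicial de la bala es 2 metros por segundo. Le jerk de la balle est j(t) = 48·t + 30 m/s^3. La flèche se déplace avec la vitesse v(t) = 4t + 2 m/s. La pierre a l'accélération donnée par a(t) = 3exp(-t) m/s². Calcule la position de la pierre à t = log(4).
Nous devons trouver l'intégrale de notre équation de l'accélération a(t) = 3·exp(-t) 2 fois. L'intégrale de l'accélération est la vitesse. En utilisant v(0) = -3, nous obtenons v(t) = -3·exp(-t). L'intégrale de la vitesse est la position. En utilisant x(0) = 3, nous obtenons x(t) = 3·exp(-t). Nous avons la position x(t) = 3·exp(-t). En substituant t = log(4): x(log(4)) = 3/4.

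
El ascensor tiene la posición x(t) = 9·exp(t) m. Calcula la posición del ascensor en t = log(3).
Tenemos la posición x(t) = 9·exp(t). Sustituyendo t = log(3): x(log(3)) = 27.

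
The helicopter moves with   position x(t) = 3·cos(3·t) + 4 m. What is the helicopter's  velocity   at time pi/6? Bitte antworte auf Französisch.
Pour résoudre ceci, nous devons prendre 1 dérivée de notre équation de la position x(t) = 3·cos(3·t) + 4. En prenant d/dt de x(t), nous trouvons v(t) = -9·sin(3·t). Nous avons la vitesse v(t) = -9·sin(3·t). En substituant t = pi/6: v(pi/6) = -9.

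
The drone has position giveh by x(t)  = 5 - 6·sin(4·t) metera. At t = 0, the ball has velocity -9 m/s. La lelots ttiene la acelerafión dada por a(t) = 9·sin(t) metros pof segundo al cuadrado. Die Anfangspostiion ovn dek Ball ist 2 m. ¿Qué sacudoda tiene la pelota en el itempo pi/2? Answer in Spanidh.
Para resolver esto, necesitamos tomar 1 derivada de nuestra ecuación de la aceleración a(t) = 9·sin(t). Tomando d/dt de a(t), encontramos j(t) = 9·cos(t). Usando j(t) = 9·cos(t) y sustituyendo t = pi/2, encontramos j = 0.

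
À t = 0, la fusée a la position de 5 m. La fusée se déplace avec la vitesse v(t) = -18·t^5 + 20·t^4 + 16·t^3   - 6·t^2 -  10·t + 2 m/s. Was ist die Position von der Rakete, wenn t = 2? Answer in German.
Ausgehend von der Geschwindigkeit v(t) = -18·t^5 + 20·t^4 + 16·t^3 - 6·t^2 - 10·t + 2, nehmen wir 1 Stammfunktion. Mit ∫v(t)dt und Anwendung von x(0) = 5, finden wir x(t) = -3·t^6 + 4·t^5 + 4·t^4 - 2·t^3 - 5·t^2 + 2·t + 5. Wir haben die Position x(t) = -3·t^6 + 4·t^5 + 4·t^4 - 2·t^3 - 5·t^2 + 2·t + 5. Durch Einsetzen von t = 2: x(2) = -27.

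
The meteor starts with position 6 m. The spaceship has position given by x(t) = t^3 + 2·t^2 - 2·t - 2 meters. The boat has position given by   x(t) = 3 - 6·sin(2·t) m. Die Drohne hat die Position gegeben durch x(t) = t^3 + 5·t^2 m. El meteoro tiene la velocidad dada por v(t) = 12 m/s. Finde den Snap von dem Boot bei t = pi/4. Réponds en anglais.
Starting from position x(t) = 3 - 6·sin(2·t), we take 4 derivatives. The derivative of position gives velocity: v(t) = -12·cos(2·t). Taking d/dt of v(t), we find a(t) = 24·sin(2·t). Taking d/dt of a(t), we find j(t) = 48·cos(2·t). Taking d/dt of j(t), we find s(t) = -96·sin(2·t). We have snap s(t) = -96·sin(2·t). Substituting t = pi/4: s(pi/4) = -96.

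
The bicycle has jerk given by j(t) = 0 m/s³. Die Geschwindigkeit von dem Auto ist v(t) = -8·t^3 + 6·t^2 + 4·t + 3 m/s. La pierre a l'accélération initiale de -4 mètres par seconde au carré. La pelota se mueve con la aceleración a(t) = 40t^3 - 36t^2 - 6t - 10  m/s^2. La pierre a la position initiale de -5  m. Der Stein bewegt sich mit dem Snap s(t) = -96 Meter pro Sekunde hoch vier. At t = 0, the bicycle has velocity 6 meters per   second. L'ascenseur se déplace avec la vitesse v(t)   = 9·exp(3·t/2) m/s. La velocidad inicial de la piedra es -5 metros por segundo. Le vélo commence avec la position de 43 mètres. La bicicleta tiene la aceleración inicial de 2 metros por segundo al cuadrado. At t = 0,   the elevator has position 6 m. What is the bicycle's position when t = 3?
To solve this, we need to take 3 antiderivatives of our jerk equation j(t) = 0. Taking ∫j(t)dt and applying a(0) = 2, we find a(t) = 2. Taking ∫a(t)dt and applying v(0) = 6, we find v(t) = 2·t + 6. Integrating velocity and using the initial condition x(0) = 43, we get x(t) = t^2 + 6·t + 43. Using x(t) = t^2 + 6·t + 43 and substituting t = 3, we find x = 70.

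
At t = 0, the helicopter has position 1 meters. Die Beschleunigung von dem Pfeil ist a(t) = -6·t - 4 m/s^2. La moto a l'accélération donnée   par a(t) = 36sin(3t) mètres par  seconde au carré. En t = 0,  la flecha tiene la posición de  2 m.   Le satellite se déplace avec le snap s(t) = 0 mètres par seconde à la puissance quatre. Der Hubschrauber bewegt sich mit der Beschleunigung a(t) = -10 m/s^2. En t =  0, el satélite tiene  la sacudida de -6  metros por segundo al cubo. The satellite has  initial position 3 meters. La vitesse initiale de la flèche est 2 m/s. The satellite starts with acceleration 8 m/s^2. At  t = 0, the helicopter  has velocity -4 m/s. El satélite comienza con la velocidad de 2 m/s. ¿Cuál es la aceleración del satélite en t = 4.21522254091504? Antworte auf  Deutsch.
Wir müssen das Integral unserer Gleichung für den Snap s(t) = 0 2-mal finden. Mit ∫s(t)dt und Anwendung von j(0) = -6, finden wir j(t) = -6. Durch Integration von dem Ruck und Verwendung der Anfangsbedingung a(0) = 8, erhalten wir a(t) = 8 - 6·t. Wir haben die Beschleunigung a(t) = 8 - 6·t. Durch Einsetzen von t = 4.21522254091504: a(4.21522254091504) = -17.2913352454902.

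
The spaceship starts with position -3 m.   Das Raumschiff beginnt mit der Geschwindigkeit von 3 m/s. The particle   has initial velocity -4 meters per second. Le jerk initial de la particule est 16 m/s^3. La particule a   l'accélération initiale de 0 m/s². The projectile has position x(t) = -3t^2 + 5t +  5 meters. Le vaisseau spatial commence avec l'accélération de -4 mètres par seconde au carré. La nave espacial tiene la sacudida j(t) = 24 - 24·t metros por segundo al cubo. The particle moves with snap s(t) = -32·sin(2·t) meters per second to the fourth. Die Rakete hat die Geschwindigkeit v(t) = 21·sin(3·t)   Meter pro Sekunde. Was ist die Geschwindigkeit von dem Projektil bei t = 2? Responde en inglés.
Starting from position x(t) = -3·t^2 + 5·t + 5, we take 1 derivative. Taking d/dt of x(t), we find v(t) = 5 - 6·t. Using v(t) = 5 - 6·t and substituting t = 2, we find v = -7.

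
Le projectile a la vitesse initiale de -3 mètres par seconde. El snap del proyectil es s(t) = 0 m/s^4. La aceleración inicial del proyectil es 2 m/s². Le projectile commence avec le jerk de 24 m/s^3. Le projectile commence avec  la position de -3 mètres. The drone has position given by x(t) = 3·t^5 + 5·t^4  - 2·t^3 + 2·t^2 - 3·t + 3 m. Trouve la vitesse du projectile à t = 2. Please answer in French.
En partant du snap s(t) = 0, nous prenons 3 intégrales. La primitive du snap, avec j(0) = 24, donne le jerk: j(t) = 24. En prenant ∫j(t)dt et en appliquant a(0) = 2, nous trouvons a(t) = 24·t + 2. En intégrant l'accélération et en utilisant la condition initiale v(0) = -3, nous obtenons v(t) = 12·t^2 + 2·t - 3. Nous avons la vitesse v(t) = 12·t^2 + 2·t - 3. En substituant t = 2: v(2) = 49.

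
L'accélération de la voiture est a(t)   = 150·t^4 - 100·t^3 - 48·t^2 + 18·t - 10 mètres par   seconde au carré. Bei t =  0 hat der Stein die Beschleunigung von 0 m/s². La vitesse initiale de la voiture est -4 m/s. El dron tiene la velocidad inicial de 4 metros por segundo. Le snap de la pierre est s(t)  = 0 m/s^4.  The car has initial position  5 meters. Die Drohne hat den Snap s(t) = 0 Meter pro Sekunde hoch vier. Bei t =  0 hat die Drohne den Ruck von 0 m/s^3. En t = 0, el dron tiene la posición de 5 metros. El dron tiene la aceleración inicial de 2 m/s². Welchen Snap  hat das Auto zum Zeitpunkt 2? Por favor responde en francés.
Nous devons dériver notre équation de l'accélération a(t) = 150·t^4 - 100·t^3 - 48·t^2 + 18·t - 10 2 fois. En prenant d/dt de a(t), nous trouvons j(t) = 600·t^3 - 300·t^2 - 96·t + 18. En dérivant le jerk, nous obtenons le snap: s(t) = 1800·t^2 - 600·t - 96. Nous avons le snap s(t) = 1800·t^2 - 600·t - 96. En substituant t = 2: s(2) = 5904.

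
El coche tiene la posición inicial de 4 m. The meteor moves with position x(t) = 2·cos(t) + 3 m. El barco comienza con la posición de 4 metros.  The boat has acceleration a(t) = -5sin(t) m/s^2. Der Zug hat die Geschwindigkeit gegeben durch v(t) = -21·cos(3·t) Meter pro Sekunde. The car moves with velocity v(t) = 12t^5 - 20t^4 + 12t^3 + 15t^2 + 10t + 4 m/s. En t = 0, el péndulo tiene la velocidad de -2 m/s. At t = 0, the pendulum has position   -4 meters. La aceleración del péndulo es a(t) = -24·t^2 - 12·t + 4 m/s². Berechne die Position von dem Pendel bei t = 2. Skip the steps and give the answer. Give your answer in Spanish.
x(2) = -48.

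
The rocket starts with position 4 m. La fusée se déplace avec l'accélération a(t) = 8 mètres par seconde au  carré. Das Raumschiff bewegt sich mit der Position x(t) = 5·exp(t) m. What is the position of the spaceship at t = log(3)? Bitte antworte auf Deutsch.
Aus der Gleichung für die Position x(t) = 5·exp(t), setzen wir t = log(3) ein und erhalten x = 15.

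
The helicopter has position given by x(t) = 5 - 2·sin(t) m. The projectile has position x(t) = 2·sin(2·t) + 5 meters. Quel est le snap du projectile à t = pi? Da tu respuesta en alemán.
Ausgehend von der Position x(t) = 2·sin(2·t) + 5, nehmen wir 4 Ableitungen. Mit d/dt von x(t) finden wir v(t) = 4·cos(2·t). Die Ableitung von der Geschwindigkeit ergibt die Beschleunigung: a(t) = -8·sin(2·t). Die Ableitung von der Beschleunigung ergibt den Ruck: j(t) = -16·cos(2·t). Durch Ableiten von dem Ruck erhalten wir den Snap: s(t) = 32·sin(2·t). Mit s(t) = 32·sin(2·t) und Einsetzen von t = pi, finden wir s = 0.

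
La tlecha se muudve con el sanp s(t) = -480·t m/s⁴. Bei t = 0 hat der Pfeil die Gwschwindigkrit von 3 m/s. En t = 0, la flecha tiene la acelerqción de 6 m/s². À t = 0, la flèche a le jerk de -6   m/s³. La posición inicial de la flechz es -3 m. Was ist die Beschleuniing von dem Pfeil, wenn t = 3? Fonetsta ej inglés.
We need to integrate our snap equation s(t) = -480·t 2 times. The integral of snap is jerk. Using j(0) = -6, we get j(t) = -240·t^2 - 6. The antiderivative of jerk, with a(0) = 6, gives acceleration: a(t) = -80·t^3 - 6·t + 6. Using a(t) = -80·t^3 - 6·t + 6 and substituting t = 3, we find a = -2172.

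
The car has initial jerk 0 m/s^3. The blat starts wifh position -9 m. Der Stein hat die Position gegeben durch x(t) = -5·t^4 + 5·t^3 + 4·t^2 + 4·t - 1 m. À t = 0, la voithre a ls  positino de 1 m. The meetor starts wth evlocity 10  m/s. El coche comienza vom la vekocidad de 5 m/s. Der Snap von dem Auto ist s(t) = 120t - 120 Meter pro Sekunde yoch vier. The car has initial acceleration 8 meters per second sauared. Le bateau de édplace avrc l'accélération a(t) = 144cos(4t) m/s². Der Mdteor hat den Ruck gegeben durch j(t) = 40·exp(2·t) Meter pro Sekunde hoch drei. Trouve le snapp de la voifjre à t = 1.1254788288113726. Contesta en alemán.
Aus der Gleichung für den Snap s(t) = 120·t - 120, setzen wir t = 1.1254788288113726 ein und erhalten s = 15.0574594573647.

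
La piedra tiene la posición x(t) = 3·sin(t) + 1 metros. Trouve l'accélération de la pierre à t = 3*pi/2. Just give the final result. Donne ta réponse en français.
La réponse est 3.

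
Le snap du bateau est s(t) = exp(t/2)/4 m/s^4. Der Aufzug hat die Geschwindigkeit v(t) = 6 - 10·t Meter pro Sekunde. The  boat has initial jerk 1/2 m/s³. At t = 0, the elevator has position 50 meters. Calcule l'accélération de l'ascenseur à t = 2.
Pour résoudre ceci, nous devons prendre 1 dérivée de notre équation de la vitesse v(t) = 6 - 10·t. En dérivant la vitesse, nous obtenons l'accélération: a(t) = -10. En utilisant a(t) = -10 et en substituant t = 2, nous trouvons a = -10.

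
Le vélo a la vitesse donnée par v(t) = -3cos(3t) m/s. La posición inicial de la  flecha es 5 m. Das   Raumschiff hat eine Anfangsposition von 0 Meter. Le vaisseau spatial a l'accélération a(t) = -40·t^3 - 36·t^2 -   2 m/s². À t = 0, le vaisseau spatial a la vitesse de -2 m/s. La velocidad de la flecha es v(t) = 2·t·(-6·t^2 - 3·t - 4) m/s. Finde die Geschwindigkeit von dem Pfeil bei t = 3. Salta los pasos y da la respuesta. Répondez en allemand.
Die Geschwindigkeit bei t = 3 ist v = -402.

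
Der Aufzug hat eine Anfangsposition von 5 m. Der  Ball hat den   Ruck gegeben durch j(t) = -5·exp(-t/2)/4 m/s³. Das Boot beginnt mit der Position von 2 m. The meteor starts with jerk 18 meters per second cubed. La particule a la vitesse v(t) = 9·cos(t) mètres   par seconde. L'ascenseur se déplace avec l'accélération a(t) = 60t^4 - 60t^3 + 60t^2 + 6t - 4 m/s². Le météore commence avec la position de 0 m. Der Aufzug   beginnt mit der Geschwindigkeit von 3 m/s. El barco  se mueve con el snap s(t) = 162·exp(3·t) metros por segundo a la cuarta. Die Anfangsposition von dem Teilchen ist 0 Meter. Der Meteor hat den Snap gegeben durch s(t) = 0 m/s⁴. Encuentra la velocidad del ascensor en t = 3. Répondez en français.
En partant de l'accélération a(t) = 60·t^4 - 60·t^3 + 60·t^2 + 6·t - 4, nous prenons 1 intégrale. En intégrant l'accélération et en utilisant la condition initiale v(0) = 3, nous obtenons v(t) = 12·t^5 - 15·t^4 + 20·t^3 + 3·t^2 - 4·t + 3. En utilisant v(t) = 12·t^5 - 15·t^4 + 20·t^3 + 3·t^2 - 4·t + 3 et en substituant t = 3, nous trouvons v = 2259.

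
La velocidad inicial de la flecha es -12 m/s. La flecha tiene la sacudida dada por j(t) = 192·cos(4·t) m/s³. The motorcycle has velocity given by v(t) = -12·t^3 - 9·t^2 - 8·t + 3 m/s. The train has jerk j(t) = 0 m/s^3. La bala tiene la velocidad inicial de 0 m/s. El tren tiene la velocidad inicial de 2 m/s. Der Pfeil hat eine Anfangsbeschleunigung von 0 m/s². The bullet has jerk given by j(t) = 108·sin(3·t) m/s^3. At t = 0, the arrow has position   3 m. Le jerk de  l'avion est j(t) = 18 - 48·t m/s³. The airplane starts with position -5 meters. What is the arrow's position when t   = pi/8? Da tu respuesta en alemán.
Um dies zu lösen, müssen wir 3 Stammfunktionen unserer Gleichung für den Ruck j(t) = 192·cos(4·t) finden. Durch Integration von dem Ruck und Verwendung der Anfangsbedingung a(0) = 0, erhalten wir a(t) = 48·sin(4·t). Die Stammfunktion von der Beschleunigung, mit v(0) = -12, ergibt die Geschwindigkeit: v(t) = -12·cos(4·t). Durch Integration von der Geschwindigkeit und Verwendung der Anfangsbedingung x(0) = 3, erhalten wir x(t) = 3 - 3·sin(4·t). Aus der Gleichung für die Position x(t) = 3 - 3·sin(4·t), setzen wir t = pi/8 ein und erhalten x = 0.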